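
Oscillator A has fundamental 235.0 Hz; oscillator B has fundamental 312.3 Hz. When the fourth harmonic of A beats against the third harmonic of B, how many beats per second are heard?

Fourth harmonic of the first: 4·235.0 = 940.0 Hz.
Third harmonic of the second: 3·312.3 = 936.9 Hz.
f_beat = |940.0 − 936.9| = 3.1 Hz.

3.1 Hz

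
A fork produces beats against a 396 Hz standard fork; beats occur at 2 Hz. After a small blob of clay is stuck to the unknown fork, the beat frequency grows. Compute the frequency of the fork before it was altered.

394 Hz

|f − 396| = 2, so the fork was at either 394 Hz or 398 Hz.
Adding mass to a fork lowers its frequency; the adjustment lowers the fork's frequency.
The beat rate rose, so the adjustment moved the fork further from 396 Hz — it was already below the reference.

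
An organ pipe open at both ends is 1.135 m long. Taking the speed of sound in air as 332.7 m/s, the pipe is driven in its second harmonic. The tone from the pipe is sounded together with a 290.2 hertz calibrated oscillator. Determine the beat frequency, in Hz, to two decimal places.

2.93 Hz

Open pipe: f_n = n·v/(2L) = 2·332.7/(2·1.135) = 293.1278 Hz.
f_beat = |293.1278 − 290.2| = 2.93 Hz.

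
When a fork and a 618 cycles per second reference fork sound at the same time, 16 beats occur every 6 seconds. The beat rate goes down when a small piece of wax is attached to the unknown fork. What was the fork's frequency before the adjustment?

620.6667 Hz

Beat frequency = 16/6 = 2.6667 Hz.
|f − 618| = 2.6667, so the fork was at either 615.3333 Hz or 620.6667 Hz.
Loading a fork with wax lowers its frequency; the adjustment lowers the fork's frequency.
The beat rate fell, so the adjustment moved the fork toward 618 Hz — it must have started above the reference.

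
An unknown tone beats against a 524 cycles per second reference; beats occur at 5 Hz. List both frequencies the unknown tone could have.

|f − 524| = 5, so f = 524 ± 5.

519 Hz or 529 Hz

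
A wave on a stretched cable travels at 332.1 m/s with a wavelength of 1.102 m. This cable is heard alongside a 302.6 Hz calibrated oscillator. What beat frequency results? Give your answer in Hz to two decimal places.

Source frequency f = v/λ = 332.1/1.102 = 301.3612 Hz.
f_beat = |301.3612 − 302.6| = 1.24 Hz.

1.24 Hz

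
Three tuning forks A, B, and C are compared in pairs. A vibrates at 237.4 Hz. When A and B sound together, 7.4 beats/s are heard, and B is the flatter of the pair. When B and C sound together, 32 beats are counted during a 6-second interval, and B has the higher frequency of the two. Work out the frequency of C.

B is below A, so f_B = 237.4 − 7.4 = 230 Hz.
B–C: Beat frequency = 32/6 = 5.3333 Hz.
C is below B, so f_C = 230 − 5.3333 = 224.6667 Hz.

224.6667 Hz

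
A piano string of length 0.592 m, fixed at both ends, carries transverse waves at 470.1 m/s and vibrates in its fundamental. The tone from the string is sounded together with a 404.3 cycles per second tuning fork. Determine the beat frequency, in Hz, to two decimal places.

For a string fixed at both ends, f_n = n·v/(2L) = 1·470.1/(2·0.592) = 397.0439 Hz.
f_beat = |397.0439 − 404.3| = 7.26 Hz.

7.26 Hz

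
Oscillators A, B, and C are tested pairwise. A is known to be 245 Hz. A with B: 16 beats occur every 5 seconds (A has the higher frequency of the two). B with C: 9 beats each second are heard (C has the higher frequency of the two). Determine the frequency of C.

A–B: Beat frequency = 16/5 = 3.2 Hz.
B is below A, so f_B = 245 − 3.2 = 241.8 Hz.
C is above B, so f_C = 241.8 + 9 = 250.8 Hz.

250.8 Hz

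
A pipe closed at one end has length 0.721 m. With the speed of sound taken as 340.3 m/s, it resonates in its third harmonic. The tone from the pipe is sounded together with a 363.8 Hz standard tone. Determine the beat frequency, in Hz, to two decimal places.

Closed pipe (odd harmonics): f_n = n·v/(4L) = 3·340.3/(4·0.721) = 353.9875 Hz.
f_beat = |353.9875 − 363.8| = 9.81 Hz.

9.81 Hz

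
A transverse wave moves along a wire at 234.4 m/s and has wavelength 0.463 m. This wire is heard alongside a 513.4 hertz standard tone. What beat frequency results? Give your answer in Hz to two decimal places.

Source frequency f = v/λ = 234.4/0.463 = 506.2635 Hz.
f_beat = |506.2635 − 513.4| = 7.14 Hz.

7.14 Hz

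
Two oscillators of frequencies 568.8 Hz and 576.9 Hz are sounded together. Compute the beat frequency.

The beat frequency equals the magnitude of the frequency difference.
|568.8 − 576.9| = 8.1 Hz.

8.1 Hz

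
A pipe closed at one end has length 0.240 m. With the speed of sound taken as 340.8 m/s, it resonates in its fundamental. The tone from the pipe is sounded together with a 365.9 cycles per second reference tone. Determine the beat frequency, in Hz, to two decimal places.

10.90 Hz

Closed pipe (odd harmonics): f_n = n·v/(4L) = 1·340.8/(4·0.240) = 355.0000 Hz.
f_beat = |355.0000 − 365.9| = 10.90 Hz.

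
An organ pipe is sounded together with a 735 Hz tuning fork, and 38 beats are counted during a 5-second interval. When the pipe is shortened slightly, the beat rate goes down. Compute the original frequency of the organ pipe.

727.4 Hz

Beat frequency = 38/5 = 7.6 Hz.
|f − 735| = 7.6, so the organ pipe was at either 727.4 Hz or 742.6 Hz.
A shorter pipe has a higher fundamental; the adjustment raises the organ pipe's frequency.
The beat rate fell, so the adjustment moved the organ pipe toward 735 Hz — it must have started below the reference.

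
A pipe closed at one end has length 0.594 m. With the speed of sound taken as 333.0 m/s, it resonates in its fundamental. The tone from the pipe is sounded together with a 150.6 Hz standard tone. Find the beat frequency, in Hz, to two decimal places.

10.45 Hz

Closed pipe (odd harmonics): f_n = n·v/(4L) = 1·333.0/(4·0.594) = 140.1515 Hz.
f_beat = |140.1515 − 150.6| = 10.45 Hz.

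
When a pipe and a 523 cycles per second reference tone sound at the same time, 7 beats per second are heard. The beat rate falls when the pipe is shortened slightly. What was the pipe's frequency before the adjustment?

516 Hz

|f − 523| = 7, so the pipe was at either 516 Hz or 530 Hz.
A shorter pipe has a higher fundamental; the adjustment raises the pipe's frequency.
The beat rate fell, so the adjustment moved the pipe toward 523 Hz — it must have started below the reference.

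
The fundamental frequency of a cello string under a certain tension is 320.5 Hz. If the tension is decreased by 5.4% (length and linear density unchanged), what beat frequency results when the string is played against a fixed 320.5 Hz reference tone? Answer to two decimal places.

For a string, f ∝ √T, so the new frequency is 320.5·√0.946 = 311.7264 Hz.
f_beat = |311.7264 − 320.5| = 8.77 Hz.

8.77 Hz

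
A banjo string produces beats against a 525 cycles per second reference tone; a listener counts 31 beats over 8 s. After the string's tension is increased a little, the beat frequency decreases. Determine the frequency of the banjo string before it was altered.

Beat frequency = 31/8 = 3.875 Hz.
|f − 525| = 3.875, so the banjo string was at either 521.125 Hz or 528.875 Hz.
Higher tension means higher frequency; the adjustment raises the banjo string's frequency.
The beat rate fell, so the adjustment moved the banjo string toward 525 Hz — it must have started below the reference.

521.125 Hz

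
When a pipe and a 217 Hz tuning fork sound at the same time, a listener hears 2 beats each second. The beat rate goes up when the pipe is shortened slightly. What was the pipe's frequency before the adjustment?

219 Hz

|f − 217| = 2, so the pipe was at either 215 Hz or 219 Hz.
A shorter pipe has a higher fundamental; the adjustment raises the pipe's frequency.
The beat rate rose, so the adjustment moved the pipe further from 217 Hz — it was already above the reference.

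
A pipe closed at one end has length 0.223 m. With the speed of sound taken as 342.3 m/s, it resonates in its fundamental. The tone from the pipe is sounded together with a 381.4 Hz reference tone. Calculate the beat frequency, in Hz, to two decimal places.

2.34 Hz

Closed pipe (odd harmonics): f_n = n·v/(4L) = 1·342.3/(4·0.223) = 383.7444 Hz.
f_beat = |383.7444 − 381.4| = 2.34 Hz.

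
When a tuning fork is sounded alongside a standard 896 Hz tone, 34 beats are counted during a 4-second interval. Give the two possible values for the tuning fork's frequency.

887.5 Hz or 904.5 Hz

Beat frequency = 34/4 = 8.5 Hz.
|f − 896| = 8.5, so f = 896 ± 8.5.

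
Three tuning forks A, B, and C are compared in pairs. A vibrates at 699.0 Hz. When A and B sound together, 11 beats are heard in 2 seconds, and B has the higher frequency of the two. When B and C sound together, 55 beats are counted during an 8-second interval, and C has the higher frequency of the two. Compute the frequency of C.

A–B: Beat frequency = 11/2 = 5.5 Hz.
B is above A, so f_B = 699.0 + 5.5 = 704.5 Hz.
B–C: Beat frequency = 55/8 = 6.875 Hz.
C is above B, so f_C = 704.5 + 6.875 = 711.375 Hz.

711.375 Hz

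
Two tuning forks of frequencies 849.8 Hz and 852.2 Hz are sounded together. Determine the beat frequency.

2.4 Hz

Beats arise from superposition of two nearby frequencies; the beat rate is |f₁ − f₂|.
|849.8 − 852.2| = 2.4 Hz.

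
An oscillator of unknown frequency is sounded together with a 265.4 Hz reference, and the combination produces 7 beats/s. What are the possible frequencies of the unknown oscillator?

|f − 265.4| = 7, so f = 265.4 ± 7.

258.4 Hz or 272.4 Hz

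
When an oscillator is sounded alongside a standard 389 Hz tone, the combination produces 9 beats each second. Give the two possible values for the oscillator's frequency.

380 Hz or 398 Hz

|f − 389| = 9, so f = 389 ± 9.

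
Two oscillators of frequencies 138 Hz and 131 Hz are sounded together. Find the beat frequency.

The beat frequency equals the magnitude of the frequency difference.
|138 − 131| = 7 Hz.

7 Hz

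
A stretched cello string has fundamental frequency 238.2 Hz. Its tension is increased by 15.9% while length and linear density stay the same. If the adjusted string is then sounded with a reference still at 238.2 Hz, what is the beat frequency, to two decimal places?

18.24 Hz

For a string, f ∝ √T, so the new frequency is 238.2·√1.159 = 256.4386 Hz.
f_beat = |256.4386 − 238.2| = 18.24 Hz.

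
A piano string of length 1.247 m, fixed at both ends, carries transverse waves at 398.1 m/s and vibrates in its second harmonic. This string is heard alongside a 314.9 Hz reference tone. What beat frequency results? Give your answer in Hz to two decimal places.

For a string fixed at both ends, f_n = n·v/(2L) = 2·398.1/(2·1.247) = 319.2462 Hz.
f_beat = |319.2462 − 314.9| = 4.35 Hz.

4.35 Hz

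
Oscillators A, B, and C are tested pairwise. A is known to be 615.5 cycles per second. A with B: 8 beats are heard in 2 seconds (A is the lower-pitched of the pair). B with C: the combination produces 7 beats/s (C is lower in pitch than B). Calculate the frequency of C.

A–B: Beat frequency = 8/2 = 4 Hz.
B is above A, so f_B = 615.5 + 4 = 619.5 Hz.
C is below B, so f_C = 619.5 − 7 = 612.5 Hz.

612.5 Hz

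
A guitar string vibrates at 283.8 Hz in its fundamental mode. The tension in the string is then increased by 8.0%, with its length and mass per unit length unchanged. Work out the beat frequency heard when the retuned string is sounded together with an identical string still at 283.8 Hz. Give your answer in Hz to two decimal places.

For a string, f ∝ √T, so the new frequency is 283.8·√1.080 = 294.9336 Hz.
f_beat = |294.9336 − 283.8| = 11.13 Hz.

11.13 Hz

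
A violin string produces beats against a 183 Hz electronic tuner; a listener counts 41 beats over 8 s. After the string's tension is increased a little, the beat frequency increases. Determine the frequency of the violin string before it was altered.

188.125 Hz

Beat frequency = 41/8 = 5.125 Hz.
|f − 183| = 5.125, so the violin string was at either 177.875 Hz or 188.125 Hz.
Higher tension means higher frequency; the adjustment raises the violin string's frequency.
The beat rate rose, so the adjustment moved the violin string further from 183 Hz — it was already above the reference.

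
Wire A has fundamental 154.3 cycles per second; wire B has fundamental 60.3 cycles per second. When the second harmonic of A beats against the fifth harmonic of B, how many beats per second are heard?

7.1 Hz

Second harmonic of the first: 2·154.3 = 308.6 Hz.
Fifth harmonic of the second: 5·60.3 = 301.5 Hz.
f_beat = |308.6 − 301.5| = 7.1 Hz.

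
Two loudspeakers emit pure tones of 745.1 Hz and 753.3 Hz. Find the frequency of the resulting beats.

Beats arise from superposition of two nearby frequencies; the beat rate is |f₁ − f₂|.
|745.1 − 753.3| = 8.2 Hz.

8.2 Hz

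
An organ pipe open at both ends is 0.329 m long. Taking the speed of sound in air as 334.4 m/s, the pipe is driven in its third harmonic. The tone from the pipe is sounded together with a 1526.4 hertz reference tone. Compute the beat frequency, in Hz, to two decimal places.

1.78 Hz

Open pipe: f_n = n·v/(2L) = 3·334.4/(2·0.329) = 1524.6201 Hz.
f_beat = |1524.6201 − 1526.4| = 1.78 Hz.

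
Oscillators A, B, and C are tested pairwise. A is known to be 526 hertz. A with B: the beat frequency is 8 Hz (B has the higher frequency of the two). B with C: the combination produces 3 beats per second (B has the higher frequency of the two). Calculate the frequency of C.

B is above A, so f_B = 526 + 8 = 534 Hz.
C is below B, so f_C = 534 − 3 = 531 Hz.

531 Hz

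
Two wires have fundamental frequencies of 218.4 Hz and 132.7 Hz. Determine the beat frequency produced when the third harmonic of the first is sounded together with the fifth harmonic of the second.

Third harmonic of the first: 3·218.4 = 655.2 Hz.
Fifth harmonic of the second: 5·132.7 = 663.5 Hz.
f_beat = |655.2 − 663.5| = 8.3 Hz.

8.3 Hz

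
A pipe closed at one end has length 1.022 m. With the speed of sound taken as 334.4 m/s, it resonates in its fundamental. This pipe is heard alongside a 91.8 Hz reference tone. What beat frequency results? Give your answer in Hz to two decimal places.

Closed pipe (odd harmonics): f_n = n·v/(4L) = 1·334.4/(4·1.022) = 81.8004 Hz.
f_beat = |81.8004 − 91.8| = 10.00 Hz.

10.00 Hz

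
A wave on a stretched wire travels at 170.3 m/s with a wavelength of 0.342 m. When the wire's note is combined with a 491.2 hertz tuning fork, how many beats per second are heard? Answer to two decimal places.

Source frequency f = v/λ = 170.3/0.342 = 497.9532 Hz.
f_beat = |497.9532 − 491.2| = 6.75 Hz.

6.75 Hz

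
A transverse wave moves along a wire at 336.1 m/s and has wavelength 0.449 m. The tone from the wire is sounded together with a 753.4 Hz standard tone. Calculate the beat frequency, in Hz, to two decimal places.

4.85 Hz

Source frequency f = v/λ = 336.1/0.449 = 748.5523 Hz.
f_beat = |748.5523 − 753.4| = 4.85 Hz.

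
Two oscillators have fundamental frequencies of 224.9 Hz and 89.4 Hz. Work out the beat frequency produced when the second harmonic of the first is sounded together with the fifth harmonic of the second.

Second harmonic of the first: 2·224.9 = 449.8 Hz.
Fifth harmonic of the second: 5·89.4 = 447.0 Hz.
f_beat = |449.8 − 447.0| = 2.8 Hz.

2.8 Hz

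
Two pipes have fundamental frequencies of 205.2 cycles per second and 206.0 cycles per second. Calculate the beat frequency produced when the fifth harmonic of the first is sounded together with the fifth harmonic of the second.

Fifth harmonic of the first: 5·205.2 = 1026.0 Hz.
Fifth harmonic of the second: 5·206.0 = 1030.0 Hz.
f_beat = |1026.0 − 1030.0| = 4.0 Hz.

4.0 Hz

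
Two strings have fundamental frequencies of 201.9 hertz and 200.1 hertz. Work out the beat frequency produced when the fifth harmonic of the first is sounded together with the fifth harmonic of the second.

9.0 Hz

Fifth harmonic of the first: 5·201.9 = 1009.5 Hz.
Fifth harmonic of the second: 5·200.1 = 1000.5 Hz.
f_beat = |1009.5 − 1000.5| = 9.0 Hz.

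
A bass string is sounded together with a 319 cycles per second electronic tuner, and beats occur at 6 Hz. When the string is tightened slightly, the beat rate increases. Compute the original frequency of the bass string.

325 Hz

|f − 319| = 6, so the bass string was at either 313 Hz or 325 Hz.
Increasing tension raises a string's frequency; the adjustment raises the bass string's frequency.
The beat rate rose, so the adjustment moved the bass string further from 319 Hz — it was already above the reference.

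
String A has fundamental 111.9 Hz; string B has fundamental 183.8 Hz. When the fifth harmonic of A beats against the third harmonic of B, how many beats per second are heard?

Fifth harmonic of the first: 5·111.9 = 559.5 Hz.
Third harmonic of the second: 3·183.8 = 551.4 Hz.
f_beat = |559.5 − 551.4| = 8.1 Hz.

8.1 Hz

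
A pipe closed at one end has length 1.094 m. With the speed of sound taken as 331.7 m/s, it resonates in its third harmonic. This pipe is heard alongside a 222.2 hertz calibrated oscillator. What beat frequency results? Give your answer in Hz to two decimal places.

Closed pipe (odd harmonics): f_n = n·v/(4L) = 3·331.7/(4·1.094) = 227.3995 Hz.
f_beat = |227.3995 − 222.2| = 5.20 Hz.

5.20 Hz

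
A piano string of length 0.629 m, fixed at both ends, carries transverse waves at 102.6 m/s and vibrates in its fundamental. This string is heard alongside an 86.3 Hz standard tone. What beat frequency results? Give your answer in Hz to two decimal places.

For a string fixed at both ends, f_n = n·v/(2L) = 1·102.6/(2·0.629) = 81.5580 Hz.
f_beat = |81.5580 − 86.3| = 4.74 Hz.

4.74 Hz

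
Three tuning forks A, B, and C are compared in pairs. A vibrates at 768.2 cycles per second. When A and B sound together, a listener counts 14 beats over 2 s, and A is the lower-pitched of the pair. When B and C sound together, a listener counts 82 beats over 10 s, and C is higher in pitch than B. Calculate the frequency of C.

783.4 Hz

A–B: Beat frequency = 14/2 = 7 Hz.
B is above A, so f_B = 768.2 + 7 = 775.2 Hz.
B–C: Beat frequency = 82/10 = 8.2 Hz.
C is above B, so f_C = 775.2 + 8.2 = 783.4 Hz.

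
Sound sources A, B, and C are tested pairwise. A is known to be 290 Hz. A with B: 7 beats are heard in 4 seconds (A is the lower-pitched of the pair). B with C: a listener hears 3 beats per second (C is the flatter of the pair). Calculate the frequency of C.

288.75 Hz

A–B: Beat frequency = 7/4 = 1.75 Hz.
B is above A, so f_B = 290 + 1.75 = 291.75 Hz.
C is below B, so f_C = 291.75 − 3 = 288.75 Hz.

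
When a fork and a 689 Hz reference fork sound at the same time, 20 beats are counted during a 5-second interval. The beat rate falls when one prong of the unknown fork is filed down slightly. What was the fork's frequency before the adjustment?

685 Hz

Beat frequency = 20/5 = 4 Hz.
|f − 689| = 4, so the fork was at either 685 Hz or 693 Hz.
Filing a prong removes mass and raises the fork's frequency; the adjustment raises the fork's frequency.
The beat rate fell, so the adjustment moved the fork toward 689 Hz — it must have started below the reference.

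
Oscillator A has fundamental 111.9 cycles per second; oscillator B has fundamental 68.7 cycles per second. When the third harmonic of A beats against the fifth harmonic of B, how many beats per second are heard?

Third harmonic of the first: 3·111.9 = 335.7 Hz.
Fifth harmonic of the second: 5·68.7 = 343.5 Hz.
f_beat = |335.7 − 343.5| = 7.8 Hz.

7.8 Hz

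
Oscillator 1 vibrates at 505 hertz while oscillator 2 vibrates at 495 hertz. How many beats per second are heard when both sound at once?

f_beat = |f₁ − f₂|.
|505 − 495| = 10 Hz.

10 Hz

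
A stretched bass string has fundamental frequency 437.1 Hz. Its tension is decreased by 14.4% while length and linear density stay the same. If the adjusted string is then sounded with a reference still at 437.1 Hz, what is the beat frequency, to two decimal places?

32.69 Hz

For a string, f ∝ √T, so the new frequency is 437.1·√0.856 = 404.4061 Hz.
f_beat = |404.4061 − 437.1| = 32.69 Hz.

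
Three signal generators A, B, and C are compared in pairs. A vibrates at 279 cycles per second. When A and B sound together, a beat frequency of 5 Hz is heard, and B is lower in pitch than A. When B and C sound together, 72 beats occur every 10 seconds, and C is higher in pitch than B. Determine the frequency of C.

B is below A, so f_B = 279 − 5 = 274 Hz.
B–C: Beat frequency = 72/10 = 7.2 Hz.
C is above B, so f_C = 274 + 7.2 = 281.2 Hz.

281.2 Hz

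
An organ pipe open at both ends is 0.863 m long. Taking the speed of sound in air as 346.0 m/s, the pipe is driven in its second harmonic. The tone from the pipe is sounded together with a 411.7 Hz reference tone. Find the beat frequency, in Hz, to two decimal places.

Open pipe: f_n = n·v/(2L) = 2·346.0/(2·0.863) = 400.9270 Hz.
f_beat = |400.9270 − 411.7| = 10.77 Hz.

10.77 Hz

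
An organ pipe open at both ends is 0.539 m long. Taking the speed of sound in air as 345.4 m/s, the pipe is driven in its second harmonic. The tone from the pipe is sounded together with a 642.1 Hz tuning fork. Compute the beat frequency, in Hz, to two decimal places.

1.28 Hz

Open pipe: f_n = n·v/(2L) = 2·345.4/(2·0.539) = 640.8163 Hz.
f_beat = |640.8163 − 642.1| = 1.28 Hz.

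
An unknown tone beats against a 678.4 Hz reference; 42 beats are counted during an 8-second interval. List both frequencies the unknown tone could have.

Beat frequency = 42/8 = 5.25 Hz.
|f − 678.4| = 5.25, so f = 678.4 ± 5.25.

673.15 Hz or 683.65 Hz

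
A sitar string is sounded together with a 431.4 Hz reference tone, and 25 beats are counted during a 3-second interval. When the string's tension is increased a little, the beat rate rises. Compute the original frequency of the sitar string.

Beat frequency = 25/3 = 8.3333 Hz.
|f − 431.4| = 8.3333, so the sitar string was at either 423.0667 Hz or 439.7333 Hz.
Higher tension means higher frequency; the adjustment raises the sitar string's frequency.
The beat rate rose, so the adjustment moved the sitar string further from 431.4 Hz — it was already above the reference.

439.7333 Hz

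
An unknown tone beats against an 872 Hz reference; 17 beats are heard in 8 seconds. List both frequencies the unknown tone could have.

869.875 Hz or 874.125 Hz

Beat frequency = 17/8 = 2.125 Hz.
|f − 872| = 2.125, so f = 872 ± 2.125.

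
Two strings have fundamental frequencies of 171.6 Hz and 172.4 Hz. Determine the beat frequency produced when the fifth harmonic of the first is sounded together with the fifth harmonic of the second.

Fifth harmonic of the first: 5·171.6 = 858.0 Hz.
Fifth harmonic of the second: 5·172.4 = 862.0 Hz.
f_beat = |858.0 − 862.0| = 4.0 Hz.

4.0 Hz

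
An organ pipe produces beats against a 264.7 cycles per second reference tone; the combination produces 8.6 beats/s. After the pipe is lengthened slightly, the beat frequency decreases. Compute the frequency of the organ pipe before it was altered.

273.3 Hz

|f − 264.7| = 8.6, so the organ pipe was at either 256.1 Hz or 273.3 Hz.
A longer pipe has a lower fundamental; the adjustment lowers the organ pipe's frequency.
The beat rate fell, so the adjustment moved the organ pipe toward 264.7 Hz — it must have started above the reference.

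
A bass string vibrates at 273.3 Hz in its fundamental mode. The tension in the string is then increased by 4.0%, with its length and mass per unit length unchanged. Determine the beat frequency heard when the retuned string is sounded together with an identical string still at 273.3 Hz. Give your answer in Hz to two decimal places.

For a string, f ∝ √T, so the new frequency is 273.3·√1.040 = 278.7124 Hz.
f_beat = |278.7124 − 273.3| = 5.41 Hz.

5.41 Hz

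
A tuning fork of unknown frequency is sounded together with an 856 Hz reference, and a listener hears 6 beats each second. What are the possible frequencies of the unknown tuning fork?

|f − 856| = 6, so f = 856 ± 6.

850 Hz or 862 Hz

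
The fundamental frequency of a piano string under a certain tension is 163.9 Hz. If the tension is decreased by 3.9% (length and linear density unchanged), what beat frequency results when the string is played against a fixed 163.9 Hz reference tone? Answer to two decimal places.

3.23 Hz

For a string, f ∝ √T, so the new frequency is 163.9·√0.961 = 160.6722 Hz.
f_beat = |160.6722 − 163.9| = 3.23 Hz.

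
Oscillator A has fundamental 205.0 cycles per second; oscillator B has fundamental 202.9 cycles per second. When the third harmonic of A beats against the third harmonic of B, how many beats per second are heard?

Third harmonic of the first: 3·205.0 = 615.0 Hz.
Third harmonic of the second: 3·202.9 = 608.7 Hz.
f_beat = |615.0 − 608.7| = 6.3 Hz.

6.3 Hz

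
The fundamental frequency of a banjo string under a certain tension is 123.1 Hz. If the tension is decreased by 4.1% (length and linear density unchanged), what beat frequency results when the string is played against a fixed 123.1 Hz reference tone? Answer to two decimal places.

2.55 Hz

For a string, f ∝ √T, so the new frequency is 123.1·√0.959 = 120.5500 Hz.
f_beat = |120.5500 − 123.1| = 2.55 Hz.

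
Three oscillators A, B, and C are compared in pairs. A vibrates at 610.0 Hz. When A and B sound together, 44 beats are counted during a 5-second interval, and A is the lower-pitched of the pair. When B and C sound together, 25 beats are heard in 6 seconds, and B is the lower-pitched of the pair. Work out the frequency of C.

622.9667 Hz

A–B: Beat frequency = 44/5 = 8.8 Hz.
B is above A, so f_B = 610.0 + 8.8 = 618.8 Hz.
B–C: Beat frequency = 25/6 = 4.1667 Hz.
C is above B, so f_C = 618.8 + 4.1667 = 622.9667 Hz.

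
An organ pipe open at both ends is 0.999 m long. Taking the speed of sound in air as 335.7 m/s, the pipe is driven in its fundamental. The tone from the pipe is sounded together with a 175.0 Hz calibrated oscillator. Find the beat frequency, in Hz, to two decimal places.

6.98 Hz

Open pipe: f_n = n·v/(2L) = 1·335.7/(2·0.999) = 168.0180 Hz.
f_beat = |168.0180 − 175.0| = 6.98 Hz.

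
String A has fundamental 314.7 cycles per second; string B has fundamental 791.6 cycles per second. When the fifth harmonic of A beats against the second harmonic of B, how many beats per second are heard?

Fifth harmonic of the first: 5·314.7 = 1573.5 Hz.
Second harmonic of the second: 2·791.6 = 1583.2 Hz.
f_beat = |1573.5 − 1583.2| = 9.7 Hz.

9.7 Hz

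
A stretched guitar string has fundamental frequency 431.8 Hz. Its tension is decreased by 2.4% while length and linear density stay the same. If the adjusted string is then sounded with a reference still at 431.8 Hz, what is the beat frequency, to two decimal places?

For a string, f ∝ √T, so the new frequency is 431.8·√0.976 = 426.5869 Hz.
f_beat = |426.5869 − 431.8| = 5.21 Hz.

5.21 Hz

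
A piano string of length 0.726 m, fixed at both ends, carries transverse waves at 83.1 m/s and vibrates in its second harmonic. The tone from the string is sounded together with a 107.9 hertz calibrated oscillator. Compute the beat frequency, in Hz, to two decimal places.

For a string fixed at both ends, f_n = n·v/(2L) = 2·83.1/(2·0.726) = 114.4628 Hz.
f_beat = |114.4628 − 107.9| = 6.56 Hz.

6.56 Hz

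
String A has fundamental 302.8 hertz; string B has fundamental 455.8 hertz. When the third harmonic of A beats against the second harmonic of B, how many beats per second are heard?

3.2 Hz

Third harmonic of the first: 3·302.8 = 908.4 Hz.
Second harmonic of the second: 2·455.8 = 911.6 Hz.
f_beat = |908.4 − 911.6| = 3.2 Hz.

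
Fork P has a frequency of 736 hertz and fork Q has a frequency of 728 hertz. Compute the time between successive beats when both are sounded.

f_beat = |736 − 728| = 8 Hz.
Beat period T = 1 / f_beat = 1 / 8 s.

0.125 s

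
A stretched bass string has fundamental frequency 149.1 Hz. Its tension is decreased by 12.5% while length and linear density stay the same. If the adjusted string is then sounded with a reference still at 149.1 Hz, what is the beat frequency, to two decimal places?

9.63 Hz

For a string, f ∝ √T, so the new frequency is 149.1·√0.875 = 139.4703 Hz.
f_beat = |139.4703 − 149.1| = 9.63 Hz.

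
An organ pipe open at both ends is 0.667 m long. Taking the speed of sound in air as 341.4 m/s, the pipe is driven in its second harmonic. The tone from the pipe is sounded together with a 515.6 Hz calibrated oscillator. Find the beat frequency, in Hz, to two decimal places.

3.76 Hz

Open pipe: f_n = n·v/(2L) = 2·341.4/(2·0.667) = 511.8441 Hz.
f_beat = |511.8441 − 515.6| = 3.76 Hz.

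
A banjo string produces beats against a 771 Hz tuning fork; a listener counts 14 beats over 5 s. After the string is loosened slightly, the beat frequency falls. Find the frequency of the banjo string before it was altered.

773.8 Hz

Beat frequency = 14/5 = 2.8 Hz.
|f − 771| = 2.8, so the banjo string was at either 768.2 Hz or 773.8 Hz.
Reducing tension lowers a string's frequency; the adjustment lowers the banjo string's frequency.
The beat rate fell, so the adjustment moved the banjo string toward 771 Hz — it must have started above the reference.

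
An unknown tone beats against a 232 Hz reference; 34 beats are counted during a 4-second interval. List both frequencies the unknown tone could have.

Beat frequency = 34/4 = 8.5 Hz.
|f − 232| = 8.5, so f = 232 ± 8.5.

223.5 Hz or 240.5 Hz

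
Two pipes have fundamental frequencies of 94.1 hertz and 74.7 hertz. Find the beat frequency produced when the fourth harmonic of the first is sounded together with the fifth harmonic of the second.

Fourth harmonic of the first: 4·94.1 = 376.4 Hz.
Fifth harmonic of the second: 5·74.7 = 373.5 Hz.
f_beat = |376.4 − 373.5| = 2.9 Hz.

2.9 Hz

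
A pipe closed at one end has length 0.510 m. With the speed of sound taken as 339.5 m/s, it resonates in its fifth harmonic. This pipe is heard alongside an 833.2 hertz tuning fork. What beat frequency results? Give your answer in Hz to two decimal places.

Closed pipe (odd harmonics): f_n = n·v/(4L) = 5·339.5/(4·0.510) = 832.1078 Hz.
f_beat = |832.1078 − 833.2| = 1.09 Hz.

1.09 Hz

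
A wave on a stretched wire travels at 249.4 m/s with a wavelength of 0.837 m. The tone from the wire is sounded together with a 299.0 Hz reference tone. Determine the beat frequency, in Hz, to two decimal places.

1.03 Hz

Source frequency f = v/λ = 249.4/0.837 = 297.9689 Hz.
f_beat = |297.9689 − 299.0| = 1.03 Hz.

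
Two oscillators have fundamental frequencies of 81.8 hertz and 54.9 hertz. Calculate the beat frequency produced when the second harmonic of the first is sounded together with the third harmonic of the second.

Second harmonic of the first: 2·81.8 = 163.6 Hz.
Third harmonic of the second: 3·54.9 = 164.7 Hz.
f_beat = |163.6 − 164.7| = 1.1 Hz.

1.1 Hz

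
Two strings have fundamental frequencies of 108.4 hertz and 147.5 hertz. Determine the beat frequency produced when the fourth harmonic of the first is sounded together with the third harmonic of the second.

8.9 Hz

Fourth harmonic of the first: 4·108.4 = 433.6 Hz.
Third harmonic of the second: 3·147.5 = 442.5 Hz.
f_beat = |433.6 − 442.5| = 8.9 Hz.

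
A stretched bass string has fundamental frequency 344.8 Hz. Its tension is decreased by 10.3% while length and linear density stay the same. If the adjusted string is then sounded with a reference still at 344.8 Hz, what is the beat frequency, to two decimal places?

For a string, f ∝ √T, so the new frequency is 344.8·√0.897 = 326.5604 Hz.
f_beat = |326.5604 − 344.8| = 18.24 Hz.

18.24 Hz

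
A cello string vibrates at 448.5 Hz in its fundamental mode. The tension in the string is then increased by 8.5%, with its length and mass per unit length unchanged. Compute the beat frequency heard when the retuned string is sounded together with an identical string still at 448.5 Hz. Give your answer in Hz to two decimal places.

For a string, f ∝ √T, so the new frequency is 448.5·√1.085 = 467.1725 Hz.
f_beat = |467.1725 − 448.5| = 18.67 Hz.

18.67 Hz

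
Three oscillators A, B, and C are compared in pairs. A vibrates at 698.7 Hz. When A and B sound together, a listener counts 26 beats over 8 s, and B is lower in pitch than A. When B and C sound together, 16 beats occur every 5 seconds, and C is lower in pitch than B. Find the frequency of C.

692.25 Hz

A–B: Beat frequency = 26/8 = 3.25 Hz.
B is below A, so f_B = 698.7 − 3.25 = 695.45 Hz.
B–C: Beat frequency = 16/5 = 3.2 Hz.
C is below B, so f_C = 695.45 − 3.2 = 692.25 Hz.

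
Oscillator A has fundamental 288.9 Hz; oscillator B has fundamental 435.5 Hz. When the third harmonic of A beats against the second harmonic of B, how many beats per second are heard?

Third harmonic of the first: 3·288.9 = 866.7 Hz.
Second harmonic of the second: 2·435.5 = 871.0 Hz.
f_beat = |866.7 − 871.0| = 4.3 Hz.

4.3 Hz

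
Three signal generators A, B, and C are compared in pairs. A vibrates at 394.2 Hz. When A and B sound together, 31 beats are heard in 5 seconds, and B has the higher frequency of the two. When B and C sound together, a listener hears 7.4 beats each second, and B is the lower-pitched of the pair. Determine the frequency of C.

407.8 Hz

A–B: Beat frequency = 31/5 = 6.2 Hz.
B is above A, so f_B = 394.2 + 6.2 = 400.4 Hz.
C is above B, so f_C = 400.4 + 7.4 = 407.8 Hz.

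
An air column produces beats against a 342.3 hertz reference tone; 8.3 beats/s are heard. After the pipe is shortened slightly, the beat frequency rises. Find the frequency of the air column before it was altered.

|f − 342.3| = 8.3, so the air column was at either 334 Hz or 350.6 Hz.
A shorter pipe has a higher fundamental; the adjustment raises the air column's frequency.
The beat rate rose, so the adjustment moved the air column further from 342.3 Hz — it was already above the reference.

350.6 Hz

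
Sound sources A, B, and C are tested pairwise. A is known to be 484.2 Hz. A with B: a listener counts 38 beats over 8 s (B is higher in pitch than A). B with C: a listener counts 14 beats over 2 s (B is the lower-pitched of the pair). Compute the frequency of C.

495.95 Hz

A–B: Beat frequency = 38/8 = 4.75 Hz.
B is above A, so f_B = 484.2 + 4.75 = 488.95 Hz.
B–C: Beat frequency = 14/2 = 7 Hz.
C is above B, so f_C = 488.95 + 7 = 495.95 Hz.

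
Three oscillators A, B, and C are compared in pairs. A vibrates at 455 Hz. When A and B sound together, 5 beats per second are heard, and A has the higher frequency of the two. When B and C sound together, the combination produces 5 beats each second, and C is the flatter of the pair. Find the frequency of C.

445 Hz

B is below A, so f_B = 455 − 5 = 450 Hz.
C is below B, so f_C = 450 − 5 = 445 Hz.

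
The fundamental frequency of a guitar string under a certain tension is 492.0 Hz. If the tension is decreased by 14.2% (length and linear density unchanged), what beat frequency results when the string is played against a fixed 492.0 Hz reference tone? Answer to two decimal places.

For a string, f ∝ √T, so the new frequency is 492.0·√0.858 = 455.7312 Hz.
f_beat = |455.7312 − 492.0| = 36.27 Hz.

36.27 Hz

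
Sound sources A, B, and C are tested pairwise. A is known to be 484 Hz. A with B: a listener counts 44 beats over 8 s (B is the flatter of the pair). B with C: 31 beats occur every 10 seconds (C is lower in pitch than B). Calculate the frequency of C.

A–B: Beat frequency = 44/8 = 5.5 Hz.
B is below A, so f_B = 484 − 5.5 = 478.5 Hz.
B–C: Beat frequency = 31/10 = 3.1 Hz.
C is below B, so f_C = 478.5 − 3.1 = 475.4 Hz.

475.4 Hz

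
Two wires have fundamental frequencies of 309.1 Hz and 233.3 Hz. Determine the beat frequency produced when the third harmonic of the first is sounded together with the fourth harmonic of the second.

5.9 Hz

Third harmonic of the first: 3·309.1 = 927.3 Hz.
Fourth harmonic of the second: 4·233.3 = 933.2 Hz.
f_beat = |927.3 − 933.2| = 5.9 Hz.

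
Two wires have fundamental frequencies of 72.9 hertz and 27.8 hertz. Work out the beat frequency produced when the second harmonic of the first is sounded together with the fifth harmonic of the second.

Second harmonic of the first: 2·72.9 = 145.8 Hz.
Fifth harmonic of the second: 5·27.8 = 139.0 Hz.
f_beat = |145.8 − 139.0| = 6.8 Hz.

6.8 Hz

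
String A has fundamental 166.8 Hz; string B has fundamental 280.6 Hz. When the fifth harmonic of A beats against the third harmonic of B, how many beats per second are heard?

Fifth harmonic of the first: 5·166.8 = 834.0 Hz.
Third harmonic of the second: 3·280.6 = 841.8 Hz.
f_beat = |834.0 − 841.8| = 7.8 Hz.

7.8 Hz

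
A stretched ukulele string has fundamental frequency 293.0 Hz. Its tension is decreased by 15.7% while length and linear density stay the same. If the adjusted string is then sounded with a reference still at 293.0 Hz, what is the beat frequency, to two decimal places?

For a string, f ∝ √T, so the new frequency is 293.0·√0.843 = 269.0180 Hz.
f_beat = |269.0180 − 293.0| = 23.98 Hz.

23.98 Hz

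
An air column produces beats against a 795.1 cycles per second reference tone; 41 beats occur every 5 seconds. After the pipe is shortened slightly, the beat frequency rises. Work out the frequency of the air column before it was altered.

803.3 Hz

Beat frequency = 41/5 = 8.2 Hz.
|f − 795.1| = 8.2, so the air column was at either 786.9 Hz or 803.3 Hz.
A shorter pipe has a higher fundamental; the adjustment raises the air column's frequency.
The beat rate rose, so the adjustment moved the air column further from 795.1 Hz — it was already above the reference.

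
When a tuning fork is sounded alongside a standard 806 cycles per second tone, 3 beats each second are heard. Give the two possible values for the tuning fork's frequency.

|f − 806| = 3, so f = 806 ± 3.

803 Hz or 809 Hz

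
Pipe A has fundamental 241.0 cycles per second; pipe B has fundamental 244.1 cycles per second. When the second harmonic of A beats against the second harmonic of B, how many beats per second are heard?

Second harmonic of the first: 2·241.0 = 482.0 Hz.
Second harmonic of the second: 2·244.1 = 488.2 Hz.
f_beat = |482.0 − 488.2| = 6.2 Hz.

6.2 Hz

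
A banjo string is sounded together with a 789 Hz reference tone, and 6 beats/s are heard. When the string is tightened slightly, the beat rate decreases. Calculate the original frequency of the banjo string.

783 Hz

|f − 789| = 6, so the banjo string was at either 783 Hz or 795 Hz.
Increasing tension raises a string's frequency; the adjustment raises the banjo string's frequency.
The beat rate fell, so the adjustment moved the banjo string toward 789 Hz — it must have started below the reference.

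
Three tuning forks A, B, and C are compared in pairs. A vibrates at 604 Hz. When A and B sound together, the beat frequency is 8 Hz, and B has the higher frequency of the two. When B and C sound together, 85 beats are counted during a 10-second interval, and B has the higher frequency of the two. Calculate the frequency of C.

603.5 Hz

B is above A, so f_B = 604 + 8 = 612 Hz.
B–C: Beat frequency = 85/10 = 8.5 Hz.
C is below B, so f_C = 612 − 8.5 = 603.5 Hz.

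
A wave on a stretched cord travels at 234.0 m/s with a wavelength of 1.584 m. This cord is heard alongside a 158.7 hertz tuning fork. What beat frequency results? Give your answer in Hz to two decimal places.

10.97 Hz

Source frequency f = v/λ = 234.0/1.584 = 147.7273 Hz.
f_beat = |147.7273 − 158.7| = 10.97 Hz.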